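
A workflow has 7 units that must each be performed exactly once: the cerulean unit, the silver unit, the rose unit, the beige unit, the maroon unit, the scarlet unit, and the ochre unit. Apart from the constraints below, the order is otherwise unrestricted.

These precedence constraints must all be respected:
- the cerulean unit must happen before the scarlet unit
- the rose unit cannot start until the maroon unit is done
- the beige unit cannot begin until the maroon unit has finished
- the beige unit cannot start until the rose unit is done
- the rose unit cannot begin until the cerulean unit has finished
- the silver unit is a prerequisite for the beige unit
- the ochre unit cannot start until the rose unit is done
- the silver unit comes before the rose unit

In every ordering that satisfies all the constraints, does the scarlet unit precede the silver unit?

No

The scarlet unit and the silver unit are not related by any chain of constraints.
So the scarlet unit can come before the silver unit or after — it is not forced.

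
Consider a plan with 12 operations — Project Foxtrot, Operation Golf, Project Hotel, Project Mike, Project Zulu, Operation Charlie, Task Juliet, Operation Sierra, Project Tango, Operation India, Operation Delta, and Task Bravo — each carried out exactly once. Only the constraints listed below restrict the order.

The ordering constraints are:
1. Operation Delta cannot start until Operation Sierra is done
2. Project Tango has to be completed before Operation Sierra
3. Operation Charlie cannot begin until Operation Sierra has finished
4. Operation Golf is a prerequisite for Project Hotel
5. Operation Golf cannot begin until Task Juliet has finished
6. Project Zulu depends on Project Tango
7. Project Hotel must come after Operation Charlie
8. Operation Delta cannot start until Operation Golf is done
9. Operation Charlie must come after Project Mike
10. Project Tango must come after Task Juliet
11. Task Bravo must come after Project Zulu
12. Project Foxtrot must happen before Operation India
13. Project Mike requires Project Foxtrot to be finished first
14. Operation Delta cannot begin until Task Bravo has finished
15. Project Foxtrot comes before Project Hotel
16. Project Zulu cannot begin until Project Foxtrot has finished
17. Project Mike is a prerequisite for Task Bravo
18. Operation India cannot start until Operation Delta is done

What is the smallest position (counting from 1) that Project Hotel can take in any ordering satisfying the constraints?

8

Every operation that must precede Project Hotel has to come before it. Tracing all chains that end at Project Hotel, those operations are: Project Foxtrot, Operation Golf, Project Mike, Operation Charlie, Task Juliet, Operation Sierra, Project Tango — 7 in total.
So at minimum 7 operations come before Project Hotel, putting Project Hotel no earlier than position 8. That position is achievable by scheduling exactly those predecessors first.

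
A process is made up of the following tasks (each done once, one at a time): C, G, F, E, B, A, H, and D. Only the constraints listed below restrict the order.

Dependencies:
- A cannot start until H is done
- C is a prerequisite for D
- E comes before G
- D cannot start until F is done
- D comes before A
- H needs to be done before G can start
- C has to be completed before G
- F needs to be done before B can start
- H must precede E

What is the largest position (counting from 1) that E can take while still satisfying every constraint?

7

The only task forced after E (directly or by a chain) is G.
With 1 mandatory successor out of 8 tasks total, the latest slot for E is 8−1 = 7, and it's reachable by doing all non-successors before E.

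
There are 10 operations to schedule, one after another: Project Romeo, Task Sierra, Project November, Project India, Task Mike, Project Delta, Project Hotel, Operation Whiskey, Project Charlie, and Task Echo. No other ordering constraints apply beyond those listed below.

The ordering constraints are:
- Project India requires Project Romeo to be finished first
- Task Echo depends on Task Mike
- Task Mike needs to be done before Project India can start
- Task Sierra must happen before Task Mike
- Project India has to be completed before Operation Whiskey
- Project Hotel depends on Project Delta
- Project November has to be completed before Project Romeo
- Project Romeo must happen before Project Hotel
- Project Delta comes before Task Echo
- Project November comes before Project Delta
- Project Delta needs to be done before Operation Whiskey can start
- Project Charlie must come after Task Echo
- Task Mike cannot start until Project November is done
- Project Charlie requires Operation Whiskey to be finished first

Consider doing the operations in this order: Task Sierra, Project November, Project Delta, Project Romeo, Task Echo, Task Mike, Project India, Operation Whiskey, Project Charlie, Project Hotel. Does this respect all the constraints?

In the proposed order, Task Echo appears before Task Mike.
But one of the constraints requires Task Mike before Task Echo, so this ordering violates it.

No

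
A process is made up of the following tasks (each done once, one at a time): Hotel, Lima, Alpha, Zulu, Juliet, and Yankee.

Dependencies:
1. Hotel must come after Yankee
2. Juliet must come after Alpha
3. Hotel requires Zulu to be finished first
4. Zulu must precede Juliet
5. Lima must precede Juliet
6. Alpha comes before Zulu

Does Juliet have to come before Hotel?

No

No chain of constraints connects Juliet to Hotel in either direction.
A valid ordering placing Hotel before Juliet exists, so the answer is no.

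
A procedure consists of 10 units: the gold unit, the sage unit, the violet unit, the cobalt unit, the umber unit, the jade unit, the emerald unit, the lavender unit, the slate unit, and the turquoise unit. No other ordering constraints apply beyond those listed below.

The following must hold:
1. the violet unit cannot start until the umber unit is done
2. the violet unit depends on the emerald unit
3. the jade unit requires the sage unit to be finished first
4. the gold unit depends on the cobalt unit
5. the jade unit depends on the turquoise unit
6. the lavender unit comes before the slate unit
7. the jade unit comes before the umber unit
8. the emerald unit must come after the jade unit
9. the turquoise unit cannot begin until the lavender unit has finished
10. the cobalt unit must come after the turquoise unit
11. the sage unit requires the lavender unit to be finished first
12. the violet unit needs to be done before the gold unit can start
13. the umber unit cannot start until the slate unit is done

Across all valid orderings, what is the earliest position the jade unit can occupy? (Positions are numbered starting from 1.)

Working backwards through the constraints from the jade unit, its full set of required predecessors is the sage unit, the lavender unit, the turquoise unit — 3 of them.
So at minimum 3 units come before the jade unit, putting the jade unit no earlier than position 4. That position is achievable by scheduling exactly those predecessors first.

4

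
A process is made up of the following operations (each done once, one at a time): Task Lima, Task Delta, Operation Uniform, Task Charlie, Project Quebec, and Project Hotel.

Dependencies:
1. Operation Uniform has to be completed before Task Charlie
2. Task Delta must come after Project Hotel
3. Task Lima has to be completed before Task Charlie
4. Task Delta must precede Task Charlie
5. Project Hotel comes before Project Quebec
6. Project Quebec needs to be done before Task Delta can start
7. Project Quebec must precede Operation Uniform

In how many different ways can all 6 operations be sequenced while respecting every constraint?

The operations with no prerequisites are Task Lima, Project Hotel; any of them can be placed first.
Enumerating by repeatedly choosing an available operation (one whose prerequisites are all placed) gives 10 distinct complete orderings.

10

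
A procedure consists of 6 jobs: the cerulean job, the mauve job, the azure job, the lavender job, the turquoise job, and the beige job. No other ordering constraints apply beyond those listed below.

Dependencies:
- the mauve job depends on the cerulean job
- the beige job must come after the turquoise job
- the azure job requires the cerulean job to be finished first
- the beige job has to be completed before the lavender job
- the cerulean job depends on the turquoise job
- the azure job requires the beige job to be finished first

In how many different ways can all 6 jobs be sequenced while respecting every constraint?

The turquoise job is the only job with nothing required before it, so every ordering starts there.
Enumerating by repeatedly choosing an available job (one whose prerequisites are all placed) gives 16 distinct complete orderings.

16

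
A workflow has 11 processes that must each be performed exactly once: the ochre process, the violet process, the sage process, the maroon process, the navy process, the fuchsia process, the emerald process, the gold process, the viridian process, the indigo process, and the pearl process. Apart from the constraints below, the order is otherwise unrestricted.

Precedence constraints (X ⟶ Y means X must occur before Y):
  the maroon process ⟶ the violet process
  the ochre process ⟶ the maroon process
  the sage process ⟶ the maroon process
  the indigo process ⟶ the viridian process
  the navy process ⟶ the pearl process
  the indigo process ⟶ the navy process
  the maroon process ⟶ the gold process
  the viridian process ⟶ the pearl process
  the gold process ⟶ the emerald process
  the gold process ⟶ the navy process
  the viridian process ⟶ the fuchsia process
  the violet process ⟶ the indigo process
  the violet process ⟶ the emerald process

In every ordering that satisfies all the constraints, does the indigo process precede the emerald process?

No

The indigo process and the emerald process are not related by any chain of constraints.
A valid ordering placing the emerald process before the indigo process exists, so the answer is no.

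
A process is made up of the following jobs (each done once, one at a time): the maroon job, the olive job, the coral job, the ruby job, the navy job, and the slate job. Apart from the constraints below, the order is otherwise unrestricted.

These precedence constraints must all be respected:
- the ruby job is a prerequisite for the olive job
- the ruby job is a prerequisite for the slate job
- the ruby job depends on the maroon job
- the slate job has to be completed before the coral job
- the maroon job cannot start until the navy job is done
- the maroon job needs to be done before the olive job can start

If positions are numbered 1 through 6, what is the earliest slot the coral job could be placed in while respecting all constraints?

5

The jobs that are forced before the coral job, directly or transitively, are the maroon job, the ruby job, the navy job, the slate job. That's 4 jobs.
So at minimum 4 jobs come before the coral job, putting the coral job no earlier than position 5. That position is achievable by scheduling exactly those predecessors first.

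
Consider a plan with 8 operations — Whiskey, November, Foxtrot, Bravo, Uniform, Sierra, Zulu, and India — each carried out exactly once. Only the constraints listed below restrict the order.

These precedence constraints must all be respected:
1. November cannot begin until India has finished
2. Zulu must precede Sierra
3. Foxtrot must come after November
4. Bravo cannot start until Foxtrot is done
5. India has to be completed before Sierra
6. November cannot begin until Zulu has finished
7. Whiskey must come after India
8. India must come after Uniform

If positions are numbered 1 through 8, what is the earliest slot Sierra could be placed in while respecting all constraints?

4

Working backwards through the constraints from Sierra, its full set of required predecessors is Uniform, Zulu, India — 3 of them.
With 3 mandatory predecessors, the earliest Sierra can sit is position 3+1 = 4, and placing just those 3 first achieves it.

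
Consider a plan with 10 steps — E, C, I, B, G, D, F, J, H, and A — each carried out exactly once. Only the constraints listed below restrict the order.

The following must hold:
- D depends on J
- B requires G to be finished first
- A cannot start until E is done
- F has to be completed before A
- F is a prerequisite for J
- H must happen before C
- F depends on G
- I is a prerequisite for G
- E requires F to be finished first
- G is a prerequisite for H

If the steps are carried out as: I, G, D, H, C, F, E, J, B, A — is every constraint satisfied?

No

In the proposed order, D appears before J.
That contradicts the constraint that J must precede D.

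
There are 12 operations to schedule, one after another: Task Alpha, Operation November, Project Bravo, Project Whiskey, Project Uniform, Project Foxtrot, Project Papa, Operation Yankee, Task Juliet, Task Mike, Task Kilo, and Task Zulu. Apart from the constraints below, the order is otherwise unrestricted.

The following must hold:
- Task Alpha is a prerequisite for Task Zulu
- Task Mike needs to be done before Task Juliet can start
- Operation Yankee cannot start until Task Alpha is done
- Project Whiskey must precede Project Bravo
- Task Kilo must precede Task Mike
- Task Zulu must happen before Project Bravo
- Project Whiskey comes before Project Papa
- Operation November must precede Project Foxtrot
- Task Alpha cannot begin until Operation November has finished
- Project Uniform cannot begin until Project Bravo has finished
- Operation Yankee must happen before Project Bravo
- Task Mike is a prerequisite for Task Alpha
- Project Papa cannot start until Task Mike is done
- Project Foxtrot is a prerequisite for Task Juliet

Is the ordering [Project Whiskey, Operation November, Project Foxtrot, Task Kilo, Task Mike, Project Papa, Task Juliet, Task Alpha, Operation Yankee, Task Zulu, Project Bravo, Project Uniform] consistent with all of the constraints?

Every stated constraint is respected: Project Whiskey sits at position 1, ahead of Project Bravo at position 11, and each of the other listed pairs likewise has the predecessor earlier in the sequence.

Yes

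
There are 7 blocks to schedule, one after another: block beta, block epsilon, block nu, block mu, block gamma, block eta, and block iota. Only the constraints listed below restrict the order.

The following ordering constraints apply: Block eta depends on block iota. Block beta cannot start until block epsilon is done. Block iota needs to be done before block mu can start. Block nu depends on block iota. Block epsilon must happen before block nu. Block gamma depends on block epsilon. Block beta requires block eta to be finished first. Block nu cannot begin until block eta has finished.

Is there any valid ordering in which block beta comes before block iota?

No

The constraints give a chain block iota → block eta → block beta, which forces block iota before block beta.
So no valid ordering can have block beta before block iota.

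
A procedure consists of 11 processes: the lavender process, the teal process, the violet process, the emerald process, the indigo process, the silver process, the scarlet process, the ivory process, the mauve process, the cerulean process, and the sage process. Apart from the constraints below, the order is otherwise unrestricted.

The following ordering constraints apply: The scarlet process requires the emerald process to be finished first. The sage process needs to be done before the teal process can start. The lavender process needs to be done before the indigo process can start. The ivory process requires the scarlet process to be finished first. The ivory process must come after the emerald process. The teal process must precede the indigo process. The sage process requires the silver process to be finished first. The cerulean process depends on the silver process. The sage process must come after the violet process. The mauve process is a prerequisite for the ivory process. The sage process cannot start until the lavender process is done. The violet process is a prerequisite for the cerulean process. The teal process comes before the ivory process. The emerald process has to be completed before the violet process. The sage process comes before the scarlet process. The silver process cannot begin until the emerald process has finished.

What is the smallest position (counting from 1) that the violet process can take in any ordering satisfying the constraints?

2

Working backwards through the constraints from the violet process, its only required predecessor is the emerald process.
So at minimum 1 process comes before the violet process, putting the violet process no earlier than position 2. That position is achievable by scheduling exactly that predecessor first.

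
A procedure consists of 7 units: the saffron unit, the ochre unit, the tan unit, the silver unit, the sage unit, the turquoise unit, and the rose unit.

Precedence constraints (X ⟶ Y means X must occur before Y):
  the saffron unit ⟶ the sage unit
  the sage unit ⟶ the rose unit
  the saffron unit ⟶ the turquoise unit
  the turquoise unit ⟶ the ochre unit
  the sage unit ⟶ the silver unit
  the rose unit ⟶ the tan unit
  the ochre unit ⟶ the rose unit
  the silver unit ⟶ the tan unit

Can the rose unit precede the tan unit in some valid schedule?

Yes

Every valid ordering already has the rose unit before the tan unit (the constraints require it), so in particular at least one does.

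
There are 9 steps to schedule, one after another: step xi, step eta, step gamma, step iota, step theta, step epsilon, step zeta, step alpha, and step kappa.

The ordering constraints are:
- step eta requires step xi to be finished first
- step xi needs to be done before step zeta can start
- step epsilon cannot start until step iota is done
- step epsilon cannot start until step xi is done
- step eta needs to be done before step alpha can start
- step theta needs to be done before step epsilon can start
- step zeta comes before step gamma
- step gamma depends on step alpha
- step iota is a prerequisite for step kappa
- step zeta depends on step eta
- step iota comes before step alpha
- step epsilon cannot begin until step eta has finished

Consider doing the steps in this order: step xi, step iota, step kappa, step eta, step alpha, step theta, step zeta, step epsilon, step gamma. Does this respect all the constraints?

Yes

Every stated constraint is respected: step xi sits at position 1, ahead of step epsilon at position 8, and each of the other listed pairs likewise has the predecessor earlier in the sequence.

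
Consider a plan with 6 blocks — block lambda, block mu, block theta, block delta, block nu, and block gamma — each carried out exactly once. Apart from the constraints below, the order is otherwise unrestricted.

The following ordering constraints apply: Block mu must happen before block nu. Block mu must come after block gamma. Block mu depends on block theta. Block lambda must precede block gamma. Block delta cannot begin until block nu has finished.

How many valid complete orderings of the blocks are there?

3

The blocks with no prerequisites are block lambda, block theta; any of them can be placed first.
Enumerating by repeatedly choosing an available block (one whose prerequisites are all placed) gives 3 distinct complete orderings.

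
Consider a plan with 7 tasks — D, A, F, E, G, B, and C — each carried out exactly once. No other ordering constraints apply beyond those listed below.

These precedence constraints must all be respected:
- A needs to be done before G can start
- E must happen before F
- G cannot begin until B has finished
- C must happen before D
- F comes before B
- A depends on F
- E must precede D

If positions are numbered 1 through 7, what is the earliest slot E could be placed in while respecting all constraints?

Nothing is required before E; it can be the very first task.

1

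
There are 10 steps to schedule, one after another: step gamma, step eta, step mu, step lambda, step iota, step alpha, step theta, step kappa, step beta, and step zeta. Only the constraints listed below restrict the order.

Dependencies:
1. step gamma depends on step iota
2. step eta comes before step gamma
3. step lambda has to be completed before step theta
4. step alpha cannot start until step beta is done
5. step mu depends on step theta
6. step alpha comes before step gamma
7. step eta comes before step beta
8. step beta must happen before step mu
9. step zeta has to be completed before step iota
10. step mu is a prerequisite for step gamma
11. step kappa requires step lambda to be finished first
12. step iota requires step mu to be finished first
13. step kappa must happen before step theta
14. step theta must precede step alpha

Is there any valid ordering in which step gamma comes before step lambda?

The constraints give a chain step lambda → step theta → step mu → step gamma, which forces step lambda before step gamma.
So no valid ordering can have step gamma before step lambda.

No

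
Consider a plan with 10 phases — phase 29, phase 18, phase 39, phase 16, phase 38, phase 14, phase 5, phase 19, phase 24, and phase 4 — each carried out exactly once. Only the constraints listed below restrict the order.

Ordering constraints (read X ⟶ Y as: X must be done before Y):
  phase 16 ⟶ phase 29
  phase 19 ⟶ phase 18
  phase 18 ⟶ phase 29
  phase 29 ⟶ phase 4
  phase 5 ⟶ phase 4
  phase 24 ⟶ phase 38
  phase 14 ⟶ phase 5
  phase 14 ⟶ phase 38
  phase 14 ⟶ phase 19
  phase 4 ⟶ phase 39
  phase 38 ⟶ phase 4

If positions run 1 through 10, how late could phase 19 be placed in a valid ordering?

Every phase that must follow phase 19 has to come after it. Tracing all chains starting from phase 19, those phases are: phase 29, phase 18, phase 39, phase 4 — 4 in total.
With 4 mandatory successors out of 10 phases total, the latest slot for phase 19 is 10−4 = 6, and it's reachable by doing all non-successors before phase 19.

6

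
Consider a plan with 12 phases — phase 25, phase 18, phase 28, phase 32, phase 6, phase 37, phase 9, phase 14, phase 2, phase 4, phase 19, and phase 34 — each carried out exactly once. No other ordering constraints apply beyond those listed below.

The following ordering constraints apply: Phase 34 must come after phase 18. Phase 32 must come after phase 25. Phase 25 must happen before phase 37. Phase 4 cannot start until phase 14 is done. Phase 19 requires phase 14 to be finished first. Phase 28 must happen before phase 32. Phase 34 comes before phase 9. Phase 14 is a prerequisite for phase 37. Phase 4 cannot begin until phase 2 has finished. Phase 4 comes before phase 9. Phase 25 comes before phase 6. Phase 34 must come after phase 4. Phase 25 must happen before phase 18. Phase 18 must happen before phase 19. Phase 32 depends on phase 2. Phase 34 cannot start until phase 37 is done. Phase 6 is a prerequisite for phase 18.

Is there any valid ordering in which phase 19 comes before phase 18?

The constraints give a chain phase 18 → phase 19, which forces phase 18 before phase 19.
Hence phase 19 can never be scheduled before phase 18.

No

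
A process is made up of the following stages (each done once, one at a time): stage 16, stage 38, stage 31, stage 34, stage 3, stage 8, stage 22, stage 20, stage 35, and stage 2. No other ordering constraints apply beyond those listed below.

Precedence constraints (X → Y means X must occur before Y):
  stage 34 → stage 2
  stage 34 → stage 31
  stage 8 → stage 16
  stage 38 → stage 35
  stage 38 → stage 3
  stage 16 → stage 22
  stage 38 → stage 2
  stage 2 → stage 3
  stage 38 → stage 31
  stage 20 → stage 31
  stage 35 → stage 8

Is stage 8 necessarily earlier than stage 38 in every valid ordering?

The constraints actually force stage 38 before stage 8 (via stage 38 → stage 35 → stage 8), not the other way around.
So stage 8 does not have to come before stage 38 — it cannot.

No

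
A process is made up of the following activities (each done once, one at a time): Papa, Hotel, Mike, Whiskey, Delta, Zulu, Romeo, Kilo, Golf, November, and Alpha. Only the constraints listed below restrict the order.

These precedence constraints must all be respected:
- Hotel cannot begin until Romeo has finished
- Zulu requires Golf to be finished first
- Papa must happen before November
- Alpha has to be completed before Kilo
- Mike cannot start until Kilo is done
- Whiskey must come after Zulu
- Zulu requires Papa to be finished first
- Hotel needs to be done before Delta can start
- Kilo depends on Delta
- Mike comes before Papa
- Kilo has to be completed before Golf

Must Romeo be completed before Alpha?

No

No chain of constraints connects Romeo to Alpha in either direction.
There exist valid orderings with Alpha before Romeo, so Romeo is not required to come first.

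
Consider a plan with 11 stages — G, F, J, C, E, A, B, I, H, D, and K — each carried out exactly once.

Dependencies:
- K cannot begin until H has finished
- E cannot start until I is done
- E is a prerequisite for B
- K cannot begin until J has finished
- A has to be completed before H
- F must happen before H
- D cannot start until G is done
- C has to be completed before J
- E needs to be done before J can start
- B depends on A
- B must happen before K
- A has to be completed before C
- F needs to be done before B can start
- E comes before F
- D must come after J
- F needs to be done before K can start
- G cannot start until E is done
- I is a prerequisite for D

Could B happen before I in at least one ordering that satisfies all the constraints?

No

Following I → E → B, I must precede B in every valid ordering.
So no valid ordering can have B before I.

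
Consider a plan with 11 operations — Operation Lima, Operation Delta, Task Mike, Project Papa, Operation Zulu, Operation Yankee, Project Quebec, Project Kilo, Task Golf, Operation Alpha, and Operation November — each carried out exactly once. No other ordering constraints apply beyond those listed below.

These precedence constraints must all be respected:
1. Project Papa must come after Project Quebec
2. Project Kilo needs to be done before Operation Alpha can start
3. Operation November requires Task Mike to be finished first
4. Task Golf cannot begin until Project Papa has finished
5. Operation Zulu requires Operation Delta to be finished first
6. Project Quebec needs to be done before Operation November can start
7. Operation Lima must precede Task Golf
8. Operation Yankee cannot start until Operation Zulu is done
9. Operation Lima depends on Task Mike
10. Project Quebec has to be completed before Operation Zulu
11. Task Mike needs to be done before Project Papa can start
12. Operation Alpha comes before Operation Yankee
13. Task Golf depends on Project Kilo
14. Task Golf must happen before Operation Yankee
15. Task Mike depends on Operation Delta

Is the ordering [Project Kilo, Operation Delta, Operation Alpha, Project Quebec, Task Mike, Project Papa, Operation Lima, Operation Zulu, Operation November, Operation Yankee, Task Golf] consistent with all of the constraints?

Here Task Golf comes after Operation Yankee.
But one of the constraints requires Task Golf before Operation Yankee, so this ordering violates it.

No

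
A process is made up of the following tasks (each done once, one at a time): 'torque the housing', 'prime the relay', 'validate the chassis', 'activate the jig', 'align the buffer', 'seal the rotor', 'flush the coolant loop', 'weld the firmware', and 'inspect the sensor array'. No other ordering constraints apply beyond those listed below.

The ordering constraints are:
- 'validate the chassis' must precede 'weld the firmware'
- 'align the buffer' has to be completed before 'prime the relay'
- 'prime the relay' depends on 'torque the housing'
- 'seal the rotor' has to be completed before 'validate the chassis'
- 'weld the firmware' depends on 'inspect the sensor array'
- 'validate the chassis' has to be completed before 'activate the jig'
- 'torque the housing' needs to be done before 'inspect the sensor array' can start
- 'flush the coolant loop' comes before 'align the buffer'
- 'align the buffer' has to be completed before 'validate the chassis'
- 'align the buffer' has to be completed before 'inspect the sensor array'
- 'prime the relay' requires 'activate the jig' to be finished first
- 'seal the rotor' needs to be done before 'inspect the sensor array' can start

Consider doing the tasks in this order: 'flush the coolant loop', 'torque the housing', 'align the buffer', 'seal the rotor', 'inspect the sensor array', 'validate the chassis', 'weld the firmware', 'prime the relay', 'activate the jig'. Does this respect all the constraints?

The sequence places 'prime the relay' ahead of 'activate the jig'.
That contradicts the constraint that 'activate the jig' must precede 'prime the relay'.

No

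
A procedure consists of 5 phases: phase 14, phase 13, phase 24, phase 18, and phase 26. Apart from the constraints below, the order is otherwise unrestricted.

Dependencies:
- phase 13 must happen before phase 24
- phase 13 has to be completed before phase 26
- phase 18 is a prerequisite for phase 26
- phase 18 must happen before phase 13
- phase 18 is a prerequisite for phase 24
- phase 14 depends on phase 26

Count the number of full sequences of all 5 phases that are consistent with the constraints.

3

Phase 18 is the only phase with nothing required before it, so every ordering starts there.
Counting all ways to extend the partial order to a total order gives 3.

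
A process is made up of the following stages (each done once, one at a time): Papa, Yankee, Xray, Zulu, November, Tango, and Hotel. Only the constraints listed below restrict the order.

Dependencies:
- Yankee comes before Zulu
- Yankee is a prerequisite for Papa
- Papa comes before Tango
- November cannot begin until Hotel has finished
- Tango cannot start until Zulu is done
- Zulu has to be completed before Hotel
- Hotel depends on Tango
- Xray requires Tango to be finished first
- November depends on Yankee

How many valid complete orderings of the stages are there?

6

Only Yankee has no prerequisites, so it must go first.
Counting all ways to extend the partial order to a total order gives 6.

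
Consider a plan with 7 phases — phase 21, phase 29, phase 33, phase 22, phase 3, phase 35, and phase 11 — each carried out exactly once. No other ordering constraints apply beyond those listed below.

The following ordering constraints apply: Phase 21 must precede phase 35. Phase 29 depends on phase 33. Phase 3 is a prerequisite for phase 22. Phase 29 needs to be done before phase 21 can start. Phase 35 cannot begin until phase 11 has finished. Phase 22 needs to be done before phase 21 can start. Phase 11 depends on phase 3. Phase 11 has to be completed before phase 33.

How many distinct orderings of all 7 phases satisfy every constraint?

Only phase 3 has no prerequisites, so it must go first.
Enumerating by repeatedly choosing an available phase (one whose prerequisites are all placed) gives 4 distinct complete orderings.

4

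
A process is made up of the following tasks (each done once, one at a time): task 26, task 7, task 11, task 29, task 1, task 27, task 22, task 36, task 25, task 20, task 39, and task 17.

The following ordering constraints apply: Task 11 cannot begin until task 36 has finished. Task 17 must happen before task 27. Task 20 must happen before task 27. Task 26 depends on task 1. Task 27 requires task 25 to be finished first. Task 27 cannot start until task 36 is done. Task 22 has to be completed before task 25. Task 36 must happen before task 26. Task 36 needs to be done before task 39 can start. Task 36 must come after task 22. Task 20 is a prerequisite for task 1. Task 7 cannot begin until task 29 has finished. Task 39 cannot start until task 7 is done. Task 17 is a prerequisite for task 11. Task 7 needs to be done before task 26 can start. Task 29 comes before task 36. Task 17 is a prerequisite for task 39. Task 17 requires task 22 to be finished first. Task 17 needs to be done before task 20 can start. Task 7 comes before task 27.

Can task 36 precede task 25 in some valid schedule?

The constraints leave task 36 and task 25 unordered relative to each other; nothing requires task 25 earlier.
That means at least one valid schedule has task 36 before task 25.

Yes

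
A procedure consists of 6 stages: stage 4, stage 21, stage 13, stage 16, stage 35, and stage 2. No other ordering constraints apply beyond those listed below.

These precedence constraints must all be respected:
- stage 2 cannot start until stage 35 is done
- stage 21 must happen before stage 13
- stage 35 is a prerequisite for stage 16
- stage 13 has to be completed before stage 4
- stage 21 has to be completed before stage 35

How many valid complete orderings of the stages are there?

Only stage 21 has no prerequisites, so it must go first.
Systematically extending each partial ordering one stage at a time and counting, there are 20 complete orderings.

20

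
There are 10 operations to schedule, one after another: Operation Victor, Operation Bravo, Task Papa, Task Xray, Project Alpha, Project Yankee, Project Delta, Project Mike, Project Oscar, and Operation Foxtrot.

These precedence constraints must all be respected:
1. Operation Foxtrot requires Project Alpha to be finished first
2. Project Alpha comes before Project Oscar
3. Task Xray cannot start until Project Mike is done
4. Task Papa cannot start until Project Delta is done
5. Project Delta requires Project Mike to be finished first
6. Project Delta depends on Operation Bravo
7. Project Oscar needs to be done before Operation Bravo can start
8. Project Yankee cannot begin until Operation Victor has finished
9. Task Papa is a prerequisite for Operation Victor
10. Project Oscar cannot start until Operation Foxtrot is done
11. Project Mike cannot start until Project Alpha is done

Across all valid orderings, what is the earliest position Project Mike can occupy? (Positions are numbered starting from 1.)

2

Working backwards through the constraints from Project Mike, its only required predecessor is Project Alpha.
So at minimum 1 operation comes before Project Mike, putting Project Mike no earlier than position 2. That position is achievable by scheduling exactly that predecessor first.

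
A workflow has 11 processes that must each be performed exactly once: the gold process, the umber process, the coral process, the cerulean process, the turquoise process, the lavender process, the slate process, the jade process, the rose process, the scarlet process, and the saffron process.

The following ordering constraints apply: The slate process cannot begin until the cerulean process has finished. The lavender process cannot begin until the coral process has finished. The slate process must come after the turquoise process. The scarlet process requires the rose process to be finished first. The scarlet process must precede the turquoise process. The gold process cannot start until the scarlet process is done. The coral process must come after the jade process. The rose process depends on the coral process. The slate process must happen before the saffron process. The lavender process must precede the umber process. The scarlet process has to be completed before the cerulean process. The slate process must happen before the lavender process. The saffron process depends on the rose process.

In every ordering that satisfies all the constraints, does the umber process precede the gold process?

Nothing in the constraints links the umber process and the gold process; they are unordered relative to each other.
A valid ordering placing the gold process before the umber process exists, so the answer is no.

No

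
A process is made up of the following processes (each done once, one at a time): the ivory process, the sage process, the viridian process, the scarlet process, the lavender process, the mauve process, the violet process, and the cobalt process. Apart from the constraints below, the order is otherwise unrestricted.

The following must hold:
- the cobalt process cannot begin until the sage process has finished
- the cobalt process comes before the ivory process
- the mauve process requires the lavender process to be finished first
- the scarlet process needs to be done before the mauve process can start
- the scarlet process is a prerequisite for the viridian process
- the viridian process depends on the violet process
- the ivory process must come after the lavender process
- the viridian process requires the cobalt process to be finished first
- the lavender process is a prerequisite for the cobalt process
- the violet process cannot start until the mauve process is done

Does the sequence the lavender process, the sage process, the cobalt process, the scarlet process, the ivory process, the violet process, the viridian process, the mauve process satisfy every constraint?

The sequence places the violet process ahead of the mauve process.
That contradicts the constraint that the mauve process must precede the violet process.

No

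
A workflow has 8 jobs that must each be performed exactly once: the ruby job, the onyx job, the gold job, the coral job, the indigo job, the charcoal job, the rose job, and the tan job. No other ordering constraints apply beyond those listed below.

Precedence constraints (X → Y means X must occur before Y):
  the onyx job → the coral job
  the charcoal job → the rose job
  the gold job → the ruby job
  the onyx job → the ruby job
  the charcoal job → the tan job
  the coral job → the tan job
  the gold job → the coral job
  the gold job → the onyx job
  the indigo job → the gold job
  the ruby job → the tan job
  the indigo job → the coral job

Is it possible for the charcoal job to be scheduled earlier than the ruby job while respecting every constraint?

Yes

The constraints leave the charcoal job and the ruby job unordered relative to each other; nothing requires the ruby job earlier.
That means at least one valid schedule has the charcoal job before the ruby job.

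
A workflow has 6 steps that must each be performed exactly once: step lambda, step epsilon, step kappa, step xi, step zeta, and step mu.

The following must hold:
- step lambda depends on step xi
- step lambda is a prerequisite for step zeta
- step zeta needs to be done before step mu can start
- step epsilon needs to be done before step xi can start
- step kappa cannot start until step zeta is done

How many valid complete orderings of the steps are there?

Only step epsilon has no prerequisites, so it must go first.
Enumerating by repeatedly choosing an available step (one whose prerequisites are all placed) gives 2 distinct complete orderings.

2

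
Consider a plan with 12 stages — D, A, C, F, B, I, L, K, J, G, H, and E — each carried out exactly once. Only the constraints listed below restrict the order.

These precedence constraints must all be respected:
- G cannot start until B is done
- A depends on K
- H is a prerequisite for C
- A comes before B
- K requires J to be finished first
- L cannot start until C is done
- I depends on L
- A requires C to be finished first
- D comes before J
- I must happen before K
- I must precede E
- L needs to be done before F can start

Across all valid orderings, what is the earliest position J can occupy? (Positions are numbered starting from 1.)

The only stage forced before J (directly or transitively) is D.
So at minimum 1 stage comes before J, putting J no earlier than position 2. That position is achievable by scheduling exactly that predecessor first.

2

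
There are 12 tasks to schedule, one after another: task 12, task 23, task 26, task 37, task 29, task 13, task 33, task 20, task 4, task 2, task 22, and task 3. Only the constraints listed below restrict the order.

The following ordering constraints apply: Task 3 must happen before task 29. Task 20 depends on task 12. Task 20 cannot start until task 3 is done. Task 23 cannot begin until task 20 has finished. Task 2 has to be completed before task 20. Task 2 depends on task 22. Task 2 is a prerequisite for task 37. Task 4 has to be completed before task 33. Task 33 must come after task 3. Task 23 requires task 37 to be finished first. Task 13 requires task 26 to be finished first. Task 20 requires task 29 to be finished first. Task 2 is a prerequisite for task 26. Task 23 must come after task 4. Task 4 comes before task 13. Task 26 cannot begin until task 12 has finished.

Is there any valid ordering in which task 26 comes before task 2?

Following task 2 → task 26, task 2 must precede task 26 in every valid ordering.
So no valid ordering can have task 26 before task 2.

No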